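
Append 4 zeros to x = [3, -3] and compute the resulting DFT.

Original 2-point DFT: [0, 6]
Zero-padded 6-point DFT provides frequency interpolation.

DFT_6([x, 0, ...]) = [0, 1.5000+2.5981i, 4.5000+2.5981i, 6, 4.5000-2.5981i, 1.5000-2.5981i]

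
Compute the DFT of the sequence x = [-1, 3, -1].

X[k] = Σ(n=0 to 2) x[n] · ω_3^(nk)
where ω_3 = e^(-2πi/3)

Computing each X[k]:
X[0] = 1
X[1] = -2.0000-3.4641i
X[2] = -2.0000+3.4641i

X = [1, -2.0000-3.4641i, -2.0000+3.4641i]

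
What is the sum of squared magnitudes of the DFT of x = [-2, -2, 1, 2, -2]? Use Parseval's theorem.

Parseval: Σ|x[n]|² = (1/N)Σ|X[k]|², so Σ|X[k]|² = N·Σ|x[n]|² = 5·17.0000

Σ|X[k]|² = N·Σ|x[n]|² = 5·17.0000 = 85.0000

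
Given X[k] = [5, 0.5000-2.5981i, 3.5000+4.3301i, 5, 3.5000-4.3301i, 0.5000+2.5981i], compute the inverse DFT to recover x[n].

x[n] = (1/6) Σ(k=0 to 5) X[k] · e^(2πikn/6)

Computing each x[n]:
x[0] = 3
x[1] = -1
x[2] = 3
x[3] = 1
x[4] = -1
x[5] = 0

x = [3, -1, 3, 1, -1, 0]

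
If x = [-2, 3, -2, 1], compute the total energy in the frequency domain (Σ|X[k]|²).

Parseval: Σ|x[n]|² = (1/N)Σ|X[k]|², so Σ|X[k]|² = N·Σ|x[n]|² = 4·18.0000

Σ|X[k]|² = N·Σ|x[n]|² = 4·18.0000 = 72.0000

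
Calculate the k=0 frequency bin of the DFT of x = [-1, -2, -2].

X[0] = Σ(n=0 to 2) x[n] · ω_3^0 = Σ x[n]
= (-1) + (-2) + (-2)

X[0] = -5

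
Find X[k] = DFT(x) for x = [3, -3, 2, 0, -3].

X[k] = Σ(n=0 to 4) x[n] · ω_5^(nk)
where ω_5 = e^(-2πi/5)

Computing each X[k]:
X[0] = -1
X[1] = -0.4721-1.1756i
X[2] = 8.4721+1.9021i
X[3] = 8.4721-1.9021i
X[4] = -0.4721+1.1756i

X = [-1, -0.4721-1.1756i, 8.4721+1.9021i, 8.4721-1.9021i, -0.4721+1.1756i]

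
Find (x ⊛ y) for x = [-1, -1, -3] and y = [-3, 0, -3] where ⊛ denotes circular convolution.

(x ⊛ y)[n] = Σ(m=0 to 2) x[m] · y[(n-m) mod 3]

Computing each output sample:
(x ⊛ y)[0] = 6
(x ⊛ y)[1] = 12
(x ⊛ y)[2] = 12

x ⊛ y = [6, 12, 12]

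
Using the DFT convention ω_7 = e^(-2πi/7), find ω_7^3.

ω_7^3 = e^(-2πi·3/7)
= cos(-2π·3/7) + i·sin(-2π·3/7)
= cos(-6π/7) + i·sin(-6π/7)

ω_7^3 = cos(-6π/7) + i·sin(-6π/7) = -0.9010-0.4339i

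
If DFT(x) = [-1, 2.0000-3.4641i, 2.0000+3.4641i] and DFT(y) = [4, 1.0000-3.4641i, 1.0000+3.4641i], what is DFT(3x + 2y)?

By linearity: DFT(3x + 2y) = 3·DFT(x) + 2·DFT(y)
= 3·[-1, 2.0000-3.4641i, 2.0000+3.4641i] + 2·[4, 1.0000-3.4641i, 1.0000+3.4641i]

Computing element-wise:
Z[0] = 3·(-1) + 2·(4) = 5
Z[1] = 3·(2.0000-3.4641i) + 2·(1.0000-3.4641i) = 8.0000-17.3205i
Z[2] = 3·(2.0000+3.4641i) + 2·(1.0000+3.4641i) = 8.0000+17.3205i

DFT(3x + 2y) = 3·X + 2·Y = [5, 8.0000-17.3205i, 8.0000+17.3205i]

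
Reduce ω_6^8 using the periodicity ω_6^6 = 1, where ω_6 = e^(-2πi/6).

Since ω_6^6 = 1, powers reduce modulo 6.
8 mod 6 = 2
So ω_6^8 = ω_6^2 = e^(-2πi·2/6)

ω_6^8 = ω_6^2 = -0.5000-0.8660i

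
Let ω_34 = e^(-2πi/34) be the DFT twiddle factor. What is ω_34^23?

ω_34^23 = e^(-2πi·23/34)
= cos(-2π·23/34) + i·sin(-2π·23/34)
= cos(-46π/34) + i·sin(-46π/34)

ω_34^23 = cos(-46π/34) + i·sin(-46π/34) = -0.4457+0.8952i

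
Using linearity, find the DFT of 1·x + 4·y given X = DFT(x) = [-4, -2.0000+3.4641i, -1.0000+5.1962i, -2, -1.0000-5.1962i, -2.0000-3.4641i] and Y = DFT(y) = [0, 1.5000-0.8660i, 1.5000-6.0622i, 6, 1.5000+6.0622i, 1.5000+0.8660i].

By linearity: DFT(1x + 4y) = 1·DFT(x) + 4·DFT(y)
= 1·[-4, -2.0000+3.4641i, -1.0000+5.1962i, -2, -1.0000-5.1962i, -2.0000-3.4641i] + 4·[0, 1.5000-0.8660i, 1.5000-6.0622i, 6, 1.5000+6.0622i, 1.5000+0.8660i]

Computing element-wise:
Z[0] = 1·(-4) + 4·(0) = -4
Z[1] = 1·(-2.0000+3.4641i) + 4·(1.5000-0.8660i) = 4.0000+0.0001i
Z[2] = 1·(-1.0000+5.1962i) + 4·(1.5000-6.0622i) = 5.0000-19.0526i
Z[3] = 1·(-2) + 4·(6) = 22
Z[4] = 1·(-1.0000-5.1962i) + 4·(1.5000+6.0622i) = 5.0000+19.0526i
Z[5] = 1·(-2.0000-3.4641i) + 4·(1.5000+0.8660i) = 4.0000-0.0001i

DFT(1x + 4y) = 1·X + 4·Y = [-4, 4.0000+0.0001i, 5.0000-19.0526i, 22, 5.0000+19.0526i, 4.0000-0.0001i]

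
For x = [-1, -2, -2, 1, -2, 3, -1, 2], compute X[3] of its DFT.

X[3] = Σ(n=0 to 7) x[n] · ω_8^(3n) where ω_8 = e^(-2πi/8)
= (-1)·ω_8^0 + (-2)·ω_8^3 + (-2)·ω_8^6 + (1)·ω_8^9 + (-2)·ω_8^12 + (3)·ω_8^15 + (-1)·ω_8^18 + (2)·ω_8^21

X[3] = 3.8284+3.2426i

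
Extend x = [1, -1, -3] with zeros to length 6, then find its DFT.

Original 3-point DFT: [-3, 3.0000-1.7321i, 3.0000+1.7321i]
Zero-padded 6-point DFT provides frequency interpolation.

DFT_6([x, 0, ...]) = [-3, 2.0000+3.4641i, 3.0000-1.7321i, -1, 3.0000+1.7321i, 2.0000-3.4641i]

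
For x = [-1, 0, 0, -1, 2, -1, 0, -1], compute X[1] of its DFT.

X[1] = Σ(n=0 to 7) x[n] · ω_8^(1n) where ω_8 = e^(-2πi/8)
= (-1)·ω_8^0 + (0)·ω_8^1 + (0)·ω_8^2 + (-1)·ω_8^3 + (2)·ω_8^4 + (-1)·ω_8^5 + (0)·ω_8^6 + (-1)·ω_8^7

X[1] = -2.2929-0.7071i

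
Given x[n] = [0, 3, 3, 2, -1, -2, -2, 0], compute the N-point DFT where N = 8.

X[k] = Σ(n=0 to 7) x[n] · ω_8^(nk)
where ω_8 = e^(-2πi/8)

Computing each X[k]:
X[0] = 3
X[1] = 3.1213-9.9497i
X[2] = -2+1i
X[3] = -1.1213+0.0503i
X[4] = -3
X[5] = -1.1213-0.0503i
X[6] = -2-1i
X[7] = 3.1213+9.9497i

X = [3, 3.1213-9.9497i, -2+1i, -1.1213+0.0503i, -3, -1.1213-0.0503i, -2-1i, 3.1213+9.9497i]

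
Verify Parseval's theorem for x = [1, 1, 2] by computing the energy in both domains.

Time domain:
Σ|x[n]|² = |1|² + |1|² + |2|² = 6.0000

Frequency domain:
(1/3)Σ|X[k]|² = (1/3)(|4|² + |-0.5000+0.8660i|² + |-0.5000-0.8660i|²) = (1/3)·18.0000 = 6.0000

Both sides agree, confirming Parseval's theorem.

Σ|x[n]|² = (1/N)Σ|X[k]|² = 6.0000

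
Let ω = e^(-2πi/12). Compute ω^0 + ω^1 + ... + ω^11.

Sum of all nth roots of unity equals 0 for n > 1 (geometric series with r ≠ 1).

0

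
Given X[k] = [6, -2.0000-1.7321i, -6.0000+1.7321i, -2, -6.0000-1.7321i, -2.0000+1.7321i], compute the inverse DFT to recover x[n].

x[n] = (1/6) Σ(k=0 to 5) X[k] · e^(2πikn/6)

Computing each x[n]:
x[0] = -2
x[1] = 2
x[2] = 3
x[3] = 0
x[4] = 1
x[5] = 2

x = [-2, 2, 3, 0, 1, 2]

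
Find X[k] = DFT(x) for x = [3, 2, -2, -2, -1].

X[k] = Σ(n=0 to 4) x[n] · ω_5^(nk)
where ω_5 = e^(-2πi/5)

Computing each X[k]:
X[0] = 0
X[1] = 6.5451-2.8532i
X[2] = 0.9549-1.7634i
X[3] = 0.9549+1.7634i
X[4] = 6.5451+2.8532i

X = [0, 6.5451-2.8532i, 0.9549-1.7634i, 0.9549+1.7634i, 6.5451+2.8532i]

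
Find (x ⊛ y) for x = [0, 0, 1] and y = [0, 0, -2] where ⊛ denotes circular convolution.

(x ⊛ y)[n] = Σ(m=0 to 2) x[m] · y[(n-m) mod 3]

Computing each output sample:
(x ⊛ y)[0] = 0
(x ⊛ y)[1] = -2
(x ⊛ y)[2] = 0

x ⊛ y = [0, -2, 0]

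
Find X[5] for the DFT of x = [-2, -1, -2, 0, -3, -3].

X[5] = Σ(n=0 to 5) x[n] · ω_6^(5n) where ω_6 = e^(-2πi/6)
= (-2)·ω_6^0 + (-1)·ω_6^5 + (-2)·ω_6^10 + (0)·ω_6^15 + (-3)·ω_6^20 + (-3)·ω_6^25

X[5] = -1.5000+2.5981i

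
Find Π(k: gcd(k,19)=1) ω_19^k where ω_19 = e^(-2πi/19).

The primitive 19th roots of unity are ω_19^k for k coprime to 19: k ∈ {1, 2, 3, 4, 5, 6, 7, 8, 9, 10, 11, 12, 13, 14, 15, 16, 17, 18}
Their product equals the constant term of the cyclotomic polynomial Φ_19(x) up to sign.
For n ≥ 3, the product of all primitive nth roots of unity is 1. (For n=1 it is 1; for n=2 it is -1.)

1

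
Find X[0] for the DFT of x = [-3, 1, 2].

X[0] = Σ(n=0 to 2) x[n] · ω_3^0 = Σ x[n]
= (-3) + (1) + (2)

X[0] = 0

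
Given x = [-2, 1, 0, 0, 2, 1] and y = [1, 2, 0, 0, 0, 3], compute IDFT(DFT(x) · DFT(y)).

(x ⊛ y)[n] = Σ(m=0 to 5) x[m] · y[(n-m) mod 6]

Computing each output sample:
(x ⊛ y)[0] = 3
(x ⊛ y)[1] = -3
(x ⊛ y)[2] = 2
(x ⊛ y)[3] = 6
(x ⊛ y)[4] = 5
(x ⊛ y)[5] = -1

x ⊛ y = [3, -3, 2, 6, 5, -1]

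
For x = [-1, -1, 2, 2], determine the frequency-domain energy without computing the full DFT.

Parseval: Σ|x[n]|² = (1/N)Σ|X[k]|², so Σ|X[k]|² = N·Σ|x[n]|² = 4·10.0000

Σ|X[k]|² = N·Σ|x[n]|² = 4·10.0000 = 40.0000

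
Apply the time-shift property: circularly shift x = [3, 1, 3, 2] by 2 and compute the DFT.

Time shift by 2: X_shifted[k] = ω_4^(2k) · X[k]
Shifted x = [3, 2, 3, 1]

DFT(x[n-2]) = [9, -1i, 3, 1i]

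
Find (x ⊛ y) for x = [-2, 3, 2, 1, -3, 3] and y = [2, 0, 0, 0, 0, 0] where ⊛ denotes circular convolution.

(x ⊛ y)[n] = Σ(m=0 to 5) x[m] · y[(n-m) mod 6]

Computing each output sample:
(x ⊛ y)[0] = -4
(x ⊛ y)[1] = 6
(x ⊛ y)[2] = 4
(x ⊛ y)[3] = 2
(x ⊛ y)[4] = -6
(x ⊛ y)[5] = 6

x ⊛ y = [-4, 6, 4, 2, -6, 6]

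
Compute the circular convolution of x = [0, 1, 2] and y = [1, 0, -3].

(x ⊛ y)[n] = Σ(m=0 to 2) x[m] · y[(n-m) mod 3]

Computing each output sample:
(x ⊛ y)[0] = -3
(x ⊛ y)[1] = -5
(x ⊛ y)[2] = 2

x ⊛ y = [-3, -5, 2]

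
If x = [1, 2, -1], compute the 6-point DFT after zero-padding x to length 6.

Original 3-point DFT: [2, 0.5000-2.5981i, 0.5000+2.5981i]
Zero-padded 6-point DFT provides frequency interpolation.

DFT_6([x, 0, ...]) = [2, 2.5000-0.8660i, 0.5000-2.5981i, -2, 0.5000+2.5981i, 2.5000+0.8660i]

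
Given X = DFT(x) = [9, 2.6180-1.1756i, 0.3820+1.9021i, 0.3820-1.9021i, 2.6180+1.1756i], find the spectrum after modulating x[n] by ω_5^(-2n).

Modulation property: DFT(ω_5^(-2n)·x[n]) = X[(k-2) mod 5], so circularly shift X by 2 positions.

X[k-2] = [0.3820-1.9021i, 2.6180+1.1756i, 9, 2.6180-1.1756i, 0.3820+1.9021i]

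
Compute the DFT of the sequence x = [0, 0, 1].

X[k] = Σ(n=0 to 2) x[n] · ω_3^(nk)
where ω_3 = e^(-2πi/3)

Computing each X[k]:
X[0] = 1
X[1] = -0.5000+0.8660i
X[2] = -0.5000-0.8660i

X = [1, -0.5000+0.8660i, -0.5000-0.8660i]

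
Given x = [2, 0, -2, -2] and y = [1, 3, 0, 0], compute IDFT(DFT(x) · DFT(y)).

(x ⊛ y)[n] = Σ(m=0 to 3) x[m] · y[(n-m) mod 4]

Computing each output sample:
(x ⊛ y)[0] = -4
(x ⊛ y)[1] = 6
(x ⊛ y)[2] = -2
(x ⊛ y)[3] = -8

x ⊛ y = [-4, 6, -2, -8]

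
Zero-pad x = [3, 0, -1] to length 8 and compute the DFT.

Original 3-point DFT: [2, 3.5000-0.8660i, 3.5000+0.8660i]
Zero-padded 8-point DFT provides frequency interpolation.

DFT_8([x, 0, ...]) = [2, 3+1i, 4, 3-1i, 2, 3+1i, 4, 3-1i]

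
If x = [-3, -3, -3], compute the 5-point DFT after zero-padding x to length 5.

Original 3-point DFT: [-9, 0, 0]
Zero-padded 5-point DFT provides frequency interpolation.

DFT_5([x, 0, ...]) = [-9, -1.5000+4.6165i, -1.5000-1.0898i, -1.5000+1.0898i, -1.5000-4.6165i]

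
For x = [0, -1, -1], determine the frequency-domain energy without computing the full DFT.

Parseval: Σ|x[n]|² = (1/N)Σ|X[k]|², so Σ|X[k]|² = N·Σ|x[n]|² = 3·2.0000

Σ|X[k]|² = N·Σ|x[n]|² = 3·2.0000 = 6.0000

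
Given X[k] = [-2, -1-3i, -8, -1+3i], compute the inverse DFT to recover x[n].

x[n] = (1/4) Σ(k=0 to 3) X[k] · e^(2πikn/4)

Computing each x[n]:
x[0] = -3
x[1] = 3
x[2] = -2
x[3] = 0

x = [-3, 3, -2, 0]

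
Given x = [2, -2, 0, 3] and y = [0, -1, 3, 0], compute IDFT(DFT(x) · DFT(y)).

(x ⊛ y)[n] = Σ(m=0 to 3) x[m] · y[(n-m) mod 4]

Computing each output sample:
(x ⊛ y)[0] = -3
(x ⊛ y)[1] = 7
(x ⊛ y)[2] = 8
(x ⊛ y)[3] = -6

x ⊛ y = [-3, 7, 8, -6]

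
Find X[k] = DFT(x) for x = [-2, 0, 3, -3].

X[k] = Σ(n=0 to 3) x[n] · ω_4^(nk)
where ω_4 = e^(-2πi/4)

Computing each X[k]:
X[0] = -2
X[1] = -5-3i
X[2] = 4
X[3] = -5+3i

X = [-2, -5-3i, 4, -5+3i]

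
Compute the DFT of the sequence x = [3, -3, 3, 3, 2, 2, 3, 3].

X[k] = Σ(n=0 to 7) x[n] · ω_8^(nk)
where ω_8 = e^(-2πi/8)

Computing each X[k]:
X[0] = 16
X[1] = -2.5355+3.5355i
X[2] = -1+7i
X[3] = 4.5355+3.5355i
X[4] = 6
X[5] = 4.5355-3.5355i
X[6] = -1-7i
X[7] = -2.5355-3.5355i

X = [16, -2.5355+3.5355i, -1+7i, 4.5355+3.5355i, 6, 4.5355-3.5355i, -1-7i, -2.5355-3.5355i]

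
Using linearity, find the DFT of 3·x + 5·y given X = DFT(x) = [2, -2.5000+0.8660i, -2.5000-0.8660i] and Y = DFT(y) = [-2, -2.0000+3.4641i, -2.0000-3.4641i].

By linearity: DFT(3x + 5y) = 3·DFT(x) + 5·DFT(y)
= 3·[2, -2.5000+0.8660i, -2.5000-0.8660i] + 5·[-2, -2.0000+3.4641i, -2.0000-3.4641i]

Computing element-wise:
Z[0] = 3·(2) + 5·(-2) = -4
Z[1] = 3·(-2.5000+0.8660i) + 5·(-2.0000+3.4641i) = -17.5000+19.9185i
Z[2] = 3·(-2.5000-0.8660i) + 5·(-2.0000-3.4641i) = -17.5000-19.9185i

DFT(3x + 5y) = 3·X + 5·Y = [-4, -17.5000+19.9185i, -17.5000-19.9185i]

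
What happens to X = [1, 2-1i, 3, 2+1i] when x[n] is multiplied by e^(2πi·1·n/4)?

Modulation property: DFT(ω_4^(-1n)·x[n]) = X[(k-1) mod 4], so circularly shift X by 1 positions.

X[k-1] = [2+1i, 1, 2-1i, 3]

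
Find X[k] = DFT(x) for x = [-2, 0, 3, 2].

X[k] = Σ(n=0 to 3) x[n] · ω_4^(nk)
where ω_4 = e^(-2πi/4)

Computing each X[k]:
X[0] = 3
X[1] = -5+2i
X[2] = -1
X[3] = -5-2i

X = [3, -5+2i, -1, -5-2i]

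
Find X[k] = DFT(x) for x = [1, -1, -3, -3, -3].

X[k] = Σ(n=0 to 4) x[n] · ω_5^(nk)
where ω_5 = e^(-2πi/5)

Computing each X[k]:
X[0] = -9
X[1] = 4.6180-1.9021i
X[2] = 2.3820-1.1756i
X[3] = 2.3820+1.1756i
X[4] = 4.6180+1.9021i

X = [-9, 4.6180-1.9021i, 2.3820-1.1756i, 2.3820+1.1756i, 4.6180+1.9021i]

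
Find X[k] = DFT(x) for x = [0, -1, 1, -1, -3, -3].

X[k] = Σ(n=0 to 5) x[n] · ω_6^(nk)
where ω_6 = e^(-2πi/6)

Computing each X[k]:
X[0] = -7
X[1] = -5.1962i
X[2] = 2.0000+1.7321i
X[3] = 3
X[4] = 2.0000-1.7321i
X[5] = 5.1962i

X = [-7, -5.1962i, 2.0000+1.7321i, 3, 2.0000-1.7321i, 5.1962i]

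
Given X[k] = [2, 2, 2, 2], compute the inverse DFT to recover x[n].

x[n] = (1/4) Σ(k=0 to 3) X[k] · e^(2πikn/4)

Computing each x[n]:
x[0] = 2
x[1] = 0
x[2] = 0
x[3] = 0

x = [2, 0, 0, 0]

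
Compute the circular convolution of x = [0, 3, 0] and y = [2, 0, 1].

(x ⊛ y)[n] = Σ(m=0 to 2) x[m] · y[(n-m) mod 3]

Computing each output sample:
(x ⊛ y)[0] = 3
(x ⊛ y)[1] = 6
(x ⊛ y)[2] = 0

x ⊛ y = [3, 6, 0]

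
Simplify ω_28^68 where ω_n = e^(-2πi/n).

Since ω_28^28 = 1, powers reduce modulo 28.
68 mod 28 = 12
So ω_28^68 = ω_28^12 = e^(-2πi·12/28)

ω_28^68 = ω_28^12 = -0.9010-0.4339i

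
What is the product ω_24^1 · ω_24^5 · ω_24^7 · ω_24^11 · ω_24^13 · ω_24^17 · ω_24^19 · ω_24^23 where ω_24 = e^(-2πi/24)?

The primitive 24th roots of unity are ω_24^k for k coprime to 24: k ∈ {1, 5, 7, 11, 13, 17, 19, 23}
Their product equals the constant term of the cyclotomic polynomial Φ_24(x) up to sign.
For n ≥ 3, the product of all primitive nth roots of unity is 1. (For n=1 it is 1; for n=2 it is -1.)

1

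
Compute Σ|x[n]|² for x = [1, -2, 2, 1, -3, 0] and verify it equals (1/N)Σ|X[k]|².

Time domain:
Σ|x[n]|² = |1|² + |-2|² + |2|² + |1|² + |-3|² + |0|² = 19.0000

Frequency domain:
(1/6)Σ|X[k]|² = (1/6)(|-1|² + |-0.5000-2.5981i|² + |3.5000+6.0622i|² + |1|² + |3.5000-6.0622i|² + |-0.5000+2.5981i|²) = (1/6)·114.0000 = 19.0000

Both sides agree, confirming Parseval's theorem.

Σ|x[n]|² = (1/N)Σ|X[k]|² = 19.0000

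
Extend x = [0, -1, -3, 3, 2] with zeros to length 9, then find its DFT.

Original 5-point DFT: [1, 0.3090+6.3799i, -0.8090-3.9430i, -0.8090+3.9430i, 0.3090-6.3799i]
Zero-padded 9-point DFT provides frequency interpolation.

DFT_9([x, 0, ...]) = [1, -4.6664+0.3151i, 2.6775+5.8945i, 4.0000-3.4641i, -2.5111-2.2148i, -2.5111+2.2148i, 4.0000+3.4641i, 2.6775-5.8945i, -4.6664-0.3151i]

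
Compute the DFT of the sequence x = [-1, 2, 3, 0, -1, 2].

X[k] = Σ(n=0 to 5) x[n] · ω_6^(nk)
where ω_6 = e^(-2πi/6)

Computing each X[k]:
X[0] = 5
X[1] = -3.4641i
X[2] = -4.0000+3.4641i
X[3] = -3
X[4] = -4.0000-3.4641i
X[5] = 3.4641i

X = [5, -3.4641i, -4.0000+3.4641i, -3, -4.0000-3.4641i, 3.4641i]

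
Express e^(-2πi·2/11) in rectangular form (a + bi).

ω_11^2 = e^(-2πi·2/11)
= cos(-2π·2/11) + i·sin(-2π·2/11)
= cos(-4π/11) + i·sin(-4π/11)

ω_11^2 = cos(-4π/11) + i·sin(-4π/11) = 0.4154-0.9096i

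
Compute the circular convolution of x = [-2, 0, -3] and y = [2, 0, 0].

(x ⊛ y)[n] = Σ(m=0 to 2) x[m] · y[(n-m) mod 3]

Computing each output sample:
(x ⊛ y)[0] = -4
(x ⊛ y)[1] = 0
(x ⊛ y)[2] = -6

x ⊛ y = [-4, 0, -6]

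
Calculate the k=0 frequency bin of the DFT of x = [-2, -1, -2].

X[0] = Σ(n=0 to 2) x[n] · ω_3^0 = Σ x[n]
= (-2) + (-1) + (-2)

X[0] = -5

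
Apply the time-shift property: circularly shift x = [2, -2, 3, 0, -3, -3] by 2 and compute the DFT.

Time shift by 2: X_shifted[k] = ω_6^(2k) · X[k]
Shifted x = [-3, -3, 2, -2, 3, 0]

DFT(x[n-2]) = [-3, -5.0000+3.4641i, -6.0000+1.7321i, 7, -6.0000-1.7321i, -5.0000-3.4641i]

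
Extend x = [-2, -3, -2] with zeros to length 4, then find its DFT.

Original 3-point DFT: [-7, 0.5000+0.8660i, 0.5000-0.8660i]
Zero-padded 4-point DFT provides frequency interpolation.

DFT_4([x, 0, ...]) = [-7, 3i, -1, -3i]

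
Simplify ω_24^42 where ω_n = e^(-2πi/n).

Since ω_24^24 = 1, powers reduce modulo 24.
42 mod 24 = 18
So ω_24^42 = ω_24^18 = e^(-2πi·18/24)

ω_24^42 = ω_24^18 = 1i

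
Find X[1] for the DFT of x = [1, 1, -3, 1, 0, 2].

X[1] = Σ(n=0 to 5) x[n] · ω_6^(1n) where ω_6 = e^(-2πi/6)
= (1)·ω_6^0 + (1)·ω_6^1 + (-3)·ω_6^2 + (1)·ω_6^3 + (0)·ω_6^4 + (2)·ω_6^5

X[1] = 3.0000+3.4641i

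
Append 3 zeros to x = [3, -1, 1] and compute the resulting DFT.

Original 3-point DFT: [3, 3.0000+1.7321i, 3.0000-1.7321i]
Zero-padded 6-point DFT provides frequency interpolation.

DFT_6([x, 0, ...]) = [3, 2, 3.0000+1.7321i, 5, 3.0000-1.7321i, 2]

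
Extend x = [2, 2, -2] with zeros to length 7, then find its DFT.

Original 3-point DFT: [2, 2.0000-3.4641i, 2.0000+3.4641i]
Zero-padded 7-point DFT provides frequency interpolation.

DFT_7([x, 0, ...]) = [2, 3.6920+0.3862i, 3.3569-2.8176i, -1.0489-2.4314i, -1.0489+2.4314i, 3.3569+2.8176i, 3.6920-0.3862i]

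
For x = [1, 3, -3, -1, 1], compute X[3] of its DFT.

X[3] = Σ(n=0 to 4) x[n] · ω_5^(3n) where ω_5 = e^(-2πi/5)
= (1)·ω_5^0 + (3)·ω_5^3 + (-3)·ω_5^6 + (-1)·ω_5^9 + (1)·ω_5^12

X[3] = -3.4721+3.0777i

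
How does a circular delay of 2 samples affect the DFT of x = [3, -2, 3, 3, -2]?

Time shift by 2: X_shifted[k] = ω_5^(2k) · X[k]
Shifted x = [3, -2, 3, -2, 3]

DFT(x[n-2]) = [5, 2.5000+1.8164i, 2.5000+7.6942i, 2.5000-7.6942i, 2.5000-1.8164i]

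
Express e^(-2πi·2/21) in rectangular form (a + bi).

ω_21^2 = e^(-2πi·2/21)
= cos(-2π·2/21) + i·sin(-2π·2/21)
= cos(-4π/21) + i·sin(-4π/21)

ω_21^2 = cos(-4π/21) + i·sin(-4π/21) = 0.8262-0.5633i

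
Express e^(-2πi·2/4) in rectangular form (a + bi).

ω_4^2 = e^(-2πi·2/4)
= cos(-2π·2/4) + i·sin(-2π·2/4)
= cos(-4π/4) + i·sin(-4π/4)

ω_4^2 = cos(-4π/4) + i·sin(-4π/4) = -1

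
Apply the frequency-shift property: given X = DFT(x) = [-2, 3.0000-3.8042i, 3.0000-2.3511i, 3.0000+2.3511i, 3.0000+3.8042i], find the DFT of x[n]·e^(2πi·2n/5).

Modulation property: DFT(ω_5^(-2n)·x[n]) = X[(k-2) mod 5], so circularly shift X by 2 positions.

X[k-2] = [3.0000+2.3511i, 3.0000+3.8042i, -2, 3.0000-3.8042i, 3.0000-2.3511i]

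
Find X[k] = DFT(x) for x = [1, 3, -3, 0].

X[k] = Σ(n=0 to 3) x[n] · ω_4^(nk)
where ω_4 = e^(-2πi/4)

Computing each X[k]:
X[0] = 1
X[1] = 4-3i
X[2] = -5
X[3] = 4+3i

X = [1, 4-3i, -5, 4+3i]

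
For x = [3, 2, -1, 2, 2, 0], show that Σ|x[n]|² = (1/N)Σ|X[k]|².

Time domain:
Σ|x[n]|² = |3|² + |2|² + |-1|² + |2|² + |2|² + |0|² = 22.0000

Frequency domain:
(1/6)Σ|X[k]|² = (1/6)(|8|² + |1.5000+0.8660i|² + |3.5000-4.3301i|² + |0|² + |3.5000+4.3301i|² + |1.5000-0.8660i|²) = (1/6)·132.0000 = 22.0000

Both sides agree, confirming Parseval's theorem.

Σ|x[n]|² = (1/N)Σ|X[k]|² = 22.0000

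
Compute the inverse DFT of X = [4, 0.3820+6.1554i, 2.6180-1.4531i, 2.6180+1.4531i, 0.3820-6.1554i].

x[n] = (1/5) Σ(k=0 to 4) X[k] · e^(2πikn/5)

Computing each x[n]:
x[0] = 2
x[1] = -2
x[2] = -1
x[3] = 3
x[4] = 2

x = [2, -2, -1, 3, 2]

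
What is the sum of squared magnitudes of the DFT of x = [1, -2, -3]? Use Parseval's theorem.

Parseval: Σ|x[n]|² = (1/N)Σ|X[k]|², so Σ|X[k]|² = N·Σ|x[n]|² = 3·14.0000

Σ|X[k]|² = N·Σ|x[n]|² = 3·14.0000 = 42.0000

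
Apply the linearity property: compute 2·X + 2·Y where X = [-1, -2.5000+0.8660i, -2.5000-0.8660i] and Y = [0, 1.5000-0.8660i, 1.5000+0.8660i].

By linearity: DFT(2x + 2y) = 2·DFT(x) + 2·DFT(y)
= 2·[-1, -2.5000+0.8660i, -2.5000-0.8660i] + 2·[0, 1.5000-0.8660i, 1.5000+0.8660i]

Computing element-wise:
Z[0] = 2·(-1) + 2·(0) = -2
Z[1] = 2·(-2.5000+0.8660i) + 2·(1.5000-0.8660i) = -2
Z[2] = 2·(-2.5000-0.8660i) + 2·(1.5000+0.8660i) = -2

DFT(2x + 2y) = 2·X + 2·Y = [-2, -2, -2]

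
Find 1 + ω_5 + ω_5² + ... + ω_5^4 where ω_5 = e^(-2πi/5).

Sum of all nth roots of unity equals 0 for n > 1 (geometric series with r ≠ 1).

0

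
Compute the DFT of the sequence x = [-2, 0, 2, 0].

X[k] = Σ(n=0 to 3) x[n] · ω_4^(nk)
where ω_4 = e^(-2πi/4)

Computing each X[k]:
X[0] = 0
X[1] = -4
X[2] = 0
X[3] = -4

X = [0, -4, 0, -4]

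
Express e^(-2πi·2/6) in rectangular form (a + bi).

ω_6^2 = e^(-2πi·2/6)
= cos(-2π·2/6) + i·sin(-2π·2/6)
= cos(-4π/6) + i·sin(-4π/6)

ω_6^2 = cos(-4π/6) + i·sin(-4π/6) = -0.5000-0.8660i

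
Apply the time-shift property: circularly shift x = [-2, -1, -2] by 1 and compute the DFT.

Time shift by 1: X_shifted[k] = ω_3^(1k) · X[k]
Shifted x = [-2, -2, -1]

DFT(x[n-1]) = [-5, -0.5000+0.8660i, -0.5000-0.8660i]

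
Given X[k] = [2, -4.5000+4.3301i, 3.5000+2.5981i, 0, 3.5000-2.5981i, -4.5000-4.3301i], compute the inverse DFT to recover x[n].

x[n] = (1/6) Σ(k=0 to 5) X[k] · e^(2πikn/6)

Computing each x[n]:
x[0] = 0
x[1] = -3
x[2] = 0
x[3] = 3
x[4] = 1
x[5] = 1

x = [0, -3, 0, 3, 1, 1]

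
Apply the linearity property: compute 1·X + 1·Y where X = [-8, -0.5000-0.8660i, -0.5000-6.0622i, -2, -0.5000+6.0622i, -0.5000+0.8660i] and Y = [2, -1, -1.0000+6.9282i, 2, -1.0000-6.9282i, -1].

By linearity: DFT(1x + 1y) = 1·DFT(x) + 1·DFT(y)
= 1·[-8, -0.5000-0.8660i, -0.5000-6.0622i, -2, -0.5000+6.0622i, -0.5000+0.8660i] + 1·[2, -1, -1.0000+6.9282i, 2, -1.0000-6.9282i, -1]

Computing element-wise:
Z[0] = 1·(-8) + 1·(2) = -6
Z[1] = 1·(-0.5000-0.8660i) + 1·(-1) = -1.5000-0.8660i
Z[2] = 1·(-0.5000-6.0622i) + 1·(-1.0000+6.9282i) = -1.5000+0.8660i
Z[3] = 1·(-2) + 1·(2) = 0
Z[4] = 1·(-0.5000+6.0622i) + 1·(-1.0000-6.9282i) = -1.5000-0.8660i
Z[5] = 1·(-0.5000+0.8660i) + 1·(-1) = -1.5000+0.8660i

DFT(1x + 1y) = 1·X + 1·Y = [-6, -1.5000-0.8660i, -1.5000+0.8660i, 0, -1.5000-0.8660i, -1.5000+0.8660i]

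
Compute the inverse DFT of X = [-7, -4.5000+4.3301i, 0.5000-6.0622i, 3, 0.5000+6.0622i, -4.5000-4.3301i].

x[n] = (1/6) Σ(k=0 to 5) X[k] · e^(2πikn/6)

Computing each x[n]:
x[0] = -2
x[1] = -2
x[2] = -3
x[3] = 0
x[4] = 3
x[5] = -3

x = [-2, -2, -3, 0, 3, -3]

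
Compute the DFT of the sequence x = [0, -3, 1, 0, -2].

X[k] = Σ(n=0 to 4) x[n] · ω_5^(nk)
where ω_5 = e^(-2πi/5)

Computing each X[k]:
X[0] = -4
X[1] = -2.3541+0.3633i
X[2] = 4.3541+1.5388i
X[3] = 4.3541-1.5388i
X[4] = -2.3541-0.3633i

X = [-4, -2.3541+0.3633i, 4.3541+1.5388i, 4.3541-1.5388i, -2.3541-0.3633i]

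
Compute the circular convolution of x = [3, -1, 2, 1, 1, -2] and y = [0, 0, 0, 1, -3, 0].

(x ⊛ y)[n] = Σ(m=0 to 5) x[m] · y[(n-m) mod 6]

Computing each output sample:
(x ⊛ y)[0] = -5
(x ⊛ y)[1] = -2
(x ⊛ y)[2] = -5
(x ⊛ y)[3] = 9
(x ⊛ y)[4] = -10
(x ⊛ y)[5] = 5

x ⊛ y = [-5, -2, -5, 9, -10, 5]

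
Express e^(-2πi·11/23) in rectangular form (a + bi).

ω_23^11 = e^(-2πi·11/23)
= cos(-2π·11/23) + i·sin(-2π·11/23)
= cos(-22π/23) + i·sin(-22π/23)

ω_23^11 = cos(-22π/23) + i·sin(-22π/23) = -0.9907-0.1362i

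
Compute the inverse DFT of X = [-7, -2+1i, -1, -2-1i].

x[n] = (1/4) Σ(k=0 to 3) X[k] · e^(2πikn/4)

Computing each x[n]:
x[0] = -3
x[1] = -2
x[2] = -1
x[3] = -1

x = [-3, -2, -1, -1]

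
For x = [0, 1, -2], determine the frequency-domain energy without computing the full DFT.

Parseval: Σ|x[n]|² = (1/N)Σ|X[k]|², so Σ|X[k]|² = N·Σ|x[n]|² = 3·5.0000

Σ|X[k]|² = N·Σ|x[n]|² = 3·5.0000 = 15.0000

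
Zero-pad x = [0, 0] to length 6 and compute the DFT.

Original 2-point DFT: [0, 0]
Zero-padded 6-point DFT provides frequency interpolation.

DFT_6([x, 0, ...]) = [0, 0, 0, 0, 0, 0]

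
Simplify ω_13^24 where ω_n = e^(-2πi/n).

Since ω_13^13 = 1, powers reduce modulo 13.
24 mod 13 = 11
So ω_13^24 = ω_13^11 = e^(-2πi·11/13)

ω_13^24 = ω_13^11 = 0.5681+0.8230i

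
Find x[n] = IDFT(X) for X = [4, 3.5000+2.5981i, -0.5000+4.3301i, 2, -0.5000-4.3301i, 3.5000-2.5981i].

x[n] = (1/6) Σ(k=0 to 5) X[k] · e^(2πikn/6)

Computing each x[n]:
x[0] = 2
x[1] = -1
x[2] = 1
x[3] = -1
x[4] = 0
x[5] = 3

x = [2, -1, 1, -1, 0, 3]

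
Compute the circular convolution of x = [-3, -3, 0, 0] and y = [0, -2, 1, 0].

(x ⊛ y)[n] = Σ(m=0 to 3) x[m] · y[(n-m) mod 4]

Computing each output sample:
(x ⊛ y)[0] = 0
(x ⊛ y)[1] = 6
(x ⊛ y)[2] = 3
(x ⊛ y)[3] = -3

x ⊛ y = [0, 6, 3, -3]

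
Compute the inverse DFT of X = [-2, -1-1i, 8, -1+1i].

x[n] = (1/4) Σ(k=0 to 3) X[k] · e^(2πikn/4)

Computing each x[n]:
x[0] = 1
x[1] = -2
x[2] = 2
x[3] = -3

x = [1, -2, 2, -3]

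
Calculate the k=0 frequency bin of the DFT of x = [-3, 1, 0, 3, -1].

X[0] = Σ(n=0 to 4) x[n] · ω_5^0 = Σ x[n]
= (-3) + (1) + (0) + (3) + (-1)

X[0] = 0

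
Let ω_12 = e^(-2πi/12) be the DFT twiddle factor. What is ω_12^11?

ω_12^11 = e^(-2πi·11/12)
= cos(-2π·11/12) + i·sin(-2π·11/12)
= cos(-22π/12) + i·sin(-22π/12)

ω_12^11 = cos(-22π/12) + i·sin(-22π/12) = 0.8660+0.5000i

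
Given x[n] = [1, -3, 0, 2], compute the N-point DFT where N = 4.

X[k] = Σ(n=0 to 3) x[n] · ω_4^(nk)
where ω_4 = e^(-2πi/4)

Computing each X[k]:
X[0] = 0
X[1] = 1+5i
X[2] = 2
X[3] = 1-5i

X = [0, 1+5i, 2, 1-5i]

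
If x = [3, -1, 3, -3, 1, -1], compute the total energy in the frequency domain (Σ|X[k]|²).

Parseval: Σ|x[n]|² = (1/N)Σ|X[k]|², so Σ|X[k]|² = N·Σ|x[n]|² = 6·30.0000

Σ|X[k]|² = N·Σ|x[n]|² = 6·30.0000 = 180.0000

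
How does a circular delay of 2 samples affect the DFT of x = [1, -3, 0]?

Time shift by 2: X_shifted[k] = ω_3^(2k) · X[k]
Shifted x = [-3, 0, 1]

DFT(x[n-2]) = [-2, -3.5000+0.8660i, -3.5000-0.8660i]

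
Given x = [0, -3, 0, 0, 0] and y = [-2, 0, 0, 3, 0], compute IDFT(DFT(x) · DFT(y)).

(x ⊛ y)[n] = Σ(m=0 to 4) x[m] · y[(n-m) mod 5]

Computing each output sample:
(x ⊛ y)[0] = 0
(x ⊛ y)[1] = 6
(x ⊛ y)[2] = 0
(x ⊛ y)[3] = 0
(x ⊛ y)[4] = -9

x ⊛ y = [0, 6, 0, 0, -9]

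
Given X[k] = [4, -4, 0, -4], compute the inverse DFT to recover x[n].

x[n] = (1/4) Σ(k=0 to 3) X[k] · e^(2πikn/4)

Computing each x[n]:
x[0] = -1
x[1] = 1
x[2] = 3
x[3] = 1

x = [-1, 1, 3, 1]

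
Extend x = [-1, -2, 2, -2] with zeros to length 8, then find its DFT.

Original 4-point DFT: [-3, -3, 5, -3]
Zero-padded 8-point DFT provides frequency interpolation.

DFT_8([x, 0, ...]) = [-3, -1.0000+0.8284i, -3, -1.0000+4.8284i, 5, -1.0000-4.8284i, -3, -1.0000-0.8284i]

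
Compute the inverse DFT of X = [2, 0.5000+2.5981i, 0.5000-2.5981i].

x[n] = (1/3) Σ(k=0 to 2) X[k] · e^(2πikn/3)

Computing each x[n]:
x[0] = 1
x[1] = -1
x[2] = 2

x = [1, -1, 2]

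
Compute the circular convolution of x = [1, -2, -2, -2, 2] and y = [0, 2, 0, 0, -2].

(x ⊛ y)[n] = Σ(m=0 to 4) x[m] · y[(n-m) mod 5]

Computing each output sample:
(x ⊛ y)[0] = 8
(x ⊛ y)[1] = 6
(x ⊛ y)[2] = 0
(x ⊛ y)[3] = -8
(x ⊛ y)[4] = -6

x ⊛ y = [8, 6, 0, -8, -6]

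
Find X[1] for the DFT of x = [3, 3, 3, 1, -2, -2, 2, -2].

X[1] = Σ(n=0 to 7) x[n] · ω_8^(1n) where ω_8 = e^(-2πi/8)
= (3)·ω_8^0 + (3)·ω_8^1 + (3)·ω_8^2 + (1)·ω_8^3 + (-2)·ω_8^4 + (-2)·ω_8^5 + (2)·ω_8^6 + (-2)·ω_8^7

X[1] = 6.4142-6.6569i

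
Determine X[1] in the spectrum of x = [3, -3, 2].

X[1] = Σ(n=0 to 2) x[n] · ω_3^(1n) where ω_3 = e^(-2πi/3)
= (3)·ω_3^0 + (-3)·ω_3^1 + (2)·ω_3^2

X[1] = 3.5000+4.3301i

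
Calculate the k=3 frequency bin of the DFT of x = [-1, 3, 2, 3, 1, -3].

X[3] = Σ(n=0 to 5) x[n] · ω_6^(3n) where ω_6 = e^(-2πi/6)
= (-1)·ω_6^0 + (3)·ω_6^3 + (2)·ω_6^6 + (3)·ω_6^9 + (1)·ω_6^12 + (-3)·ω_6^15

X[3] = -1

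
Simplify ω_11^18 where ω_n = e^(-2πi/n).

Since ω_11^11 = 1, powers reduce modulo 11.
18 mod 11 = 7
So ω_11^18 = ω_11^7 = e^(-2πi·7/11)

ω_11^18 = ω_11^7 = -0.6549+0.7557i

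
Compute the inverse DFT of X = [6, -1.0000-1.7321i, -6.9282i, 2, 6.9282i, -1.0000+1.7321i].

x[n] = (1/6) Σ(k=0 to 5) X[k] · e^(2πikn/6)

Computing each x[n]:
x[0] = 1
x[1] = 3
x[2] = 0
x[3] = 1
x[4] = 3
x[5] = -2

x = [1, 3, 0, 1, 3, -2]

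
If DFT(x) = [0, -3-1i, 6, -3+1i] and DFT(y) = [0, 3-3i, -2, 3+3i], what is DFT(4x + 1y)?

By linearity: DFT(4x + 1y) = 4·DFT(x) + 1·DFT(y)
= 4·[0, -3-1i, 6, -3+1i] + 1·[0, 3-3i, -2, 3+3i]

Computing element-wise:
Z[0] = 4·(0) + 1·(0) = 0
Z[1] = 4·(-3-1i) + 1·(3-3i) = -9-7i
Z[2] = 4·(6) + 1·(-2) = 22
Z[3] = 4·(-3+1i) + 1·(3+3i) = -9+7i

DFT(4x + 1y) = 4·X + 1·Y = [0, -9-7i, 22, -9+7i]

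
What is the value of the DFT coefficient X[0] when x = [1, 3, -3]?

X[0] = Σ(n=0 to 2) x[n] · ω_3^0 = Σ x[n]
= (1) + (3) + (-3)

X[0] = 1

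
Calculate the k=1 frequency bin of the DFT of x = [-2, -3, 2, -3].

X[1] = Σ(n=0 to 3) x[n] · ω_4^(1n) where ω_4 = e^(-2πi/4)
= (-2)·ω_4^0 + (-3)·ω_4^1 + (2)·ω_4^2 + (-3)·ω_4^3

X[1] = -4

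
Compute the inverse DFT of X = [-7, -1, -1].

x[n] = (1/3) Σ(k=0 to 2) X[k] · e^(2πikn/3)

Computing each x[n]:
x[0] = -3
x[1] = -2
x[2] = -2

x = [-3, -2, -2]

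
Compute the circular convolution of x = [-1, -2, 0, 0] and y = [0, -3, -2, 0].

(x ⊛ y)[n] = Σ(m=0 to 3) x[m] · y[(n-m) mod 4]

Computing each output sample:
(x ⊛ y)[0] = 0
(x ⊛ y)[1] = 3
(x ⊛ y)[2] = 8
(x ⊛ y)[3] = 4

x ⊛ y = [0, 3, 8, 4]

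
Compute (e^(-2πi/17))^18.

Since ω_17^17 = 1, powers reduce modulo 17.
18 mod 17 = 1
So ω_17^18 = ω_17^1 = e^(-2πi·1/17)

ω_17^18 = ω_17^1 = 0.9325-0.3612i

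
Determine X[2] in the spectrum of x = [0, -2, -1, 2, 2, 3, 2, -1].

X[2] = Σ(n=0 to 7) x[n] · ω_8^(2n) where ω_8 = e^(-2πi/8)
= (0)·ω_8^0 + (-2)·ω_8^2 + (-1)·ω_8^4 + (2)·ω_8^6 + (2)·ω_8^8 + (3)·ω_8^10 + (2)·ω_8^12 + (-1)·ω_8^14

X[2] = 1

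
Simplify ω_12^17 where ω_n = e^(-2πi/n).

Since ω_12^12 = 1, powers reduce modulo 12.
17 mod 12 = 5
So ω_12^17 = ω_12^5 = e^(-2πi·5/12)

ω_12^17 = ω_12^5 = -0.8660-0.5000i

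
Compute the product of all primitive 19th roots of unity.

The primitive 19th roots of unity are ω_19^k for k coprime to 19: k ∈ {1, 2, 3, 4, 5, 6, 7, 8, 9, 10, 11, 12, 13, 14, 15, 16, 17, 18}
Their product equals the constant term of the cyclotomic polynomial Φ_19(x) up to sign.
For n ≥ 3, the product of all primitive nth roots of unity is 1. (For n=1 it is 1; for n=2 it is -1.)

1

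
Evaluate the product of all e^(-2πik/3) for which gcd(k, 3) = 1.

The primitive 3rd roots of unity are ω_3^k for k coprime to 3: k ∈ {1, 2}
Their product equals the constant term of the cyclotomic polynomial Φ_3(x) up to sign.
For n ≥ 3, the product of all primitive nth roots of unity is 1. (For n=1 it is 1; for n=2 it is -1.)

1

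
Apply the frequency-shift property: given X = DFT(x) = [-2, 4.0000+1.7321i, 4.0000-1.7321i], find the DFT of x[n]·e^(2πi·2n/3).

Modulation property: DFT(ω_3^(-2n)·x[n]) = X[(k-2) mod 3], so circularly shift X by 2 positions.

X[k-2] = [4.0000+1.7321i, 4.0000-1.7321i, -2]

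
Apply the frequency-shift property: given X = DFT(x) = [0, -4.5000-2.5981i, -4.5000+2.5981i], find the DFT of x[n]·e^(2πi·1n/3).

Modulation property: DFT(ω_3^(-1n)·x[n]) = X[(k-1) mod 3], so circularly shift X by 1 positions.

X[k-1] = [-4.5000+2.5981i, 0, -4.5000-2.5981i]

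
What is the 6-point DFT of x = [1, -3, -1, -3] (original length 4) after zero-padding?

Original 4-point DFT: [-6, 2, 6, 2]
Zero-padded 6-point DFT provides frequency interpolation.

DFT_6([x, 0, ...]) = [-6, 3.0000+3.4641i, 1.7321i, 6, -1.7321i, 3.0000-3.4641i]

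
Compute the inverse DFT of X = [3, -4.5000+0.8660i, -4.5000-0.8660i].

x[n] = (1/3) Σ(k=0 to 2) X[k] · e^(2πikn/3)

Computing each x[n]:
x[0] = -2
x[1] = 2
x[2] = 3

x = [-2, 2, 3]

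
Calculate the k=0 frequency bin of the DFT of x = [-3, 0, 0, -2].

X[0] = Σ(n=0 to 3) x[n] · ω_4^0 = Σ x[n]
= (-3) + (0) + (0) + (-2)

X[0] = -5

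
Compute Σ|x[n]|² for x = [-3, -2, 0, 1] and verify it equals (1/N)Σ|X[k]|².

Time domain:
Σ|x[n]|² = |-3|² + |-2|² + |0|² + |1|² = 14.0000

Frequency domain:
(1/4)Σ|X[k]|² = (1/4)(|-4|² + |-3+3i|² + |-2|² + |-3-3i|²) = (1/4)·56.0000 = 14.0000

Both sides agree, confirming Parseval's theorem.

Σ|x[n]|² = (1/N)Σ|X[k]|² = 14.0000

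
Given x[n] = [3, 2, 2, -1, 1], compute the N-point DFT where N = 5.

X[k] = Σ(n=0 to 4) x[n] · ω_5^(nk)
where ω_5 = e^(-2πi/5)

Computing each X[k]:
X[0] = 7
X[1] = 3.1180-2.7144i
X[2] = 0.8820+2.2654i
X[3] = 0.8820-2.2654i
X[4] = 3.1180+2.7144i

X = [7, 3.1180-2.7144i, 0.8820+2.2654i, 0.8820-2.2654i, 3.1180+2.7144i]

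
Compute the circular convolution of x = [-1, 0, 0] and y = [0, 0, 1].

(x ⊛ y)[n] = Σ(m=0 to 2) x[m] · y[(n-m) mod 3]

Computing each output sample:
(x ⊛ y)[0] = 0
(x ⊛ y)[1] = 0
(x ⊛ y)[2] = -1

x ⊛ y = [0, 0, -1]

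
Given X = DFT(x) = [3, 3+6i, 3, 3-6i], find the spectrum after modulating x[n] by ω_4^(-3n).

Modulation property: DFT(ω_4^(-3n)·x[n]) = X[(k-3) mod 4], so circularly shift X by 3 positions.

X[k-3] = [3+6i, 3, 3-6i, 3]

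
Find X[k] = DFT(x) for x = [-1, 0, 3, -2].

X[k] = Σ(n=0 to 3) x[n] · ω_4^(nk)
where ω_4 = e^(-2πi/4)

Computing each X[k]:
X[0] = 0
X[1] = -4-2i
X[2] = 4
X[3] = -4+2i

X = [0, -4-2i, 4, -4+2i]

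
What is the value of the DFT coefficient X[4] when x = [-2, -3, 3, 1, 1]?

X[4] = Σ(n=0 to 4) x[n] · ω_5^(4n) where ω_5 = e^(-2πi/5)
= (-2)·ω_5^0 + (-3)·ω_5^4 + (3)·ω_5^8 + (1)·ω_5^12 + (1)·ω_5^16

X[4] = -5.8541-2.6287i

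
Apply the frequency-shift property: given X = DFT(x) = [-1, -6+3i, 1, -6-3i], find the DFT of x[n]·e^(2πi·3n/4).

Modulation property: DFT(ω_4^(-3n)·x[n]) = X[(k-3) mod 4], so circularly shift X by 3 positions.

X[k-3] = [-6+3i, 1, -6-3i, -1]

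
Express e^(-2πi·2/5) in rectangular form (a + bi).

ω_5^2 = e^(-2πi·2/5)
= cos(-2π·2/5) + i·sin(-2π·2/5)
= cos(-4π/5) + i·sin(-4π/5)

ω_5^2 = cos(-4π/5) + i·sin(-4π/5) = -0.8090-0.5878i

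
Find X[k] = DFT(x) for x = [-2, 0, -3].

X[k] = Σ(n=0 to 2) x[n] · ω_3^(nk)
where ω_3 = e^(-2πi/3)

Computing each X[k]:
X[0] = -5
X[1] = -0.5000-2.5981i
X[2] = -0.5000+2.5981i

X = [-5, -0.5000-2.5981i, -0.5000+2.5981i]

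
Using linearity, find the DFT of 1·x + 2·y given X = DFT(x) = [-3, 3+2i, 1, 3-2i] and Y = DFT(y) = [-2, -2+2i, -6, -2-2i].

By linearity: DFT(1x + 2y) = 1·DFT(x) + 2·DFT(y)
= 1·[-3, 3+2i, 1, 3-2i] + 2·[-2, -2+2i, -6, -2-2i]

Computing element-wise:
Z[0] = 1·(-3) + 2·(-2) = -7
Z[1] = 1·(3+2i) + 2·(-2+2i) = -1+6i
Z[2] = 1·(1) + 2·(-6) = -11
Z[3] = 1·(3-2i) + 2·(-2-2i) = -1-6i

DFT(1x + 2y) = 1·X + 2·Y = [-7, -1+6i, -11, -1-6i]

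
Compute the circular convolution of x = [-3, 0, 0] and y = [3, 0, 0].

(x ⊛ y)[n] = Σ(m=0 to 2) x[m] · y[(n-m) mod 3]

Computing each output sample:
(x ⊛ y)[0] = -9
(x ⊛ y)[1] = 0
(x ⊛ y)[2] = 0

x ⊛ y = [-9, 0, 0]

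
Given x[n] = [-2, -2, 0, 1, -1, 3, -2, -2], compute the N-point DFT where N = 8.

X[k] = Σ(n=0 to 7) x[n] · ω_8^(nk)
where ω_8 = e^(-2πi/8)

Computing each X[k]:
X[0] = -5
X[1] = -6.6569-0.5858i
X[2] = -1-2i
X[3] = 4.6569+3.4142i
X[4] = -5
X[5] = 4.6569-3.4142i
X[6] = -1+2i
X[7] = -6.6569+0.5858i

X = [-5, -6.6569-0.5858i, -1-2i, 4.6569+3.4142i, -5, 4.6569-3.4142i, -1+2i, -6.6569+0.5858i]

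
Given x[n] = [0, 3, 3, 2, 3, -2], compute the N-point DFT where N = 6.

X[k] = Σ(n=0 to 5) x[n] · ω_6^(nk)
where ω_6 = e^(-2πi/6)

Computing each X[k]:
X[0] = 9
X[1] = -4.5000-4.3301i
X[2] = -1.5000-4.3301i
X[3] = 3
X[4] = -1.5000+4.3301i
X[5] = -4.5000+4.3301i

X = [9, -4.5000-4.3301i, -1.5000-4.3301i, 3, -1.5000+4.3301i, -4.5000+4.3301i]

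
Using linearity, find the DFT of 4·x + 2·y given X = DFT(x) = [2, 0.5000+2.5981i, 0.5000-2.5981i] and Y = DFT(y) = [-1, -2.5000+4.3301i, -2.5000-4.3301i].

By linearity: DFT(4x + 2y) = 4·DFT(x) + 2·DFT(y)
= 4·[2, 0.5000+2.5981i, 0.5000-2.5981i] + 2·[-1, -2.5000+4.3301i, -2.5000-4.3301i]

Computing element-wise:
Z[0] = 4·(2) + 2·(-1) = 6
Z[1] = 4·(0.5000+2.5981i) + 2·(-2.5000+4.3301i) = -3.0000+19.0526i
Z[2] = 4·(0.5000-2.5981i) + 2·(-2.5000-4.3301i) = -3.0000-19.0526i

DFT(4x + 2y) = 4·X + 2·Y = [6, -3.0000+19.0526i, -3.0000-19.0526i]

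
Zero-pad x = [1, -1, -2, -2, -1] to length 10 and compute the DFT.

Original 5-point DFT: [-5, 3.6180, 1.3820, 1.3820, 3.6180]
Zero-padded 10-point DFT provides frequency interpolation.

DFT_10([x, 0, ...]) = [-5, 1.0000+4.9798i, 3.6180, 1.0000-0.4490i, 1.3820, 1, 1.3820, 1.0000+0.4490i, 3.6180, 1.0000-4.9798i]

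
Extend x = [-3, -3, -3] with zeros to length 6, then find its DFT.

Original 3-point DFT: [-9, 0, 0]
Zero-padded 6-point DFT provides frequency interpolation.

DFT_6([x, 0, ...]) = [-9, -3.0000+5.1962i, 0, -3, 0, -3.0000-5.1962i]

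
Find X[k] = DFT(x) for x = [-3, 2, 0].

X[k] = Σ(n=0 to 2) x[n] · ω_3^(nk)
where ω_3 = e^(-2πi/3)

Computing each X[k]:
X[0] = -1
X[1] = -4.0000-1.7321i
X[2] = -4.0000+1.7321i

X = [-1, -4.0000-1.7321i, -4.0000+1.7321i]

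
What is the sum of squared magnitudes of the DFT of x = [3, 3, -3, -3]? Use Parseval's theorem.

Parseval: Σ|x[n]|² = (1/N)Σ|X[k]|², so Σ|X[k]|² = N·Σ|x[n]|² = 4·36.0000

Σ|X[k]|² = N·Σ|x[n]|² = 4·36.0000 = 144.0000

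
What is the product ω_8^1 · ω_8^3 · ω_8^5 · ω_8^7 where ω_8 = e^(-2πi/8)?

The primitive 8th roots of unity are ω_8^k for k coprime to 8: k ∈ {1, 3, 5, 7}
Their product equals the constant term of the cyclotomic polynomial Φ_8(x) up to sign.
For n ≥ 3, the product of all primitive nth roots of unity is 1. (For n=1 it is 1; for n=2 it is -1.)

1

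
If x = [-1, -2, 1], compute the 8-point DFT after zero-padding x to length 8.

Original 3-point DFT: [-2, -0.5000+2.5981i, -0.5000-2.5981i]
Zero-padded 8-point DFT provides frequency interpolation.

DFT_8([x, 0, ...]) = [-2, -2.4142+0.4142i, -2+2i, 0.4142+2.4142i, 2, 0.4142-2.4142i, -2-2i, -2.4142-0.4142i]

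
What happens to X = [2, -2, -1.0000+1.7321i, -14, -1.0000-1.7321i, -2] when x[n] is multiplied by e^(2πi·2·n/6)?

Modulation property: DFT(ω_6^(-2n)·x[n]) = X[(k-2) mod 6], so circularly shift X by 2 positions.

X[k-2] = [-1.0000-1.7321i, -2, 2, -2, -1.0000+1.7321i, -14]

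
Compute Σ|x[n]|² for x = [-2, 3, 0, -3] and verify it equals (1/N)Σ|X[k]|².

Time domain:
Σ|x[n]|² = |-2|² + |3|² + |0|² + |-3|² = 22.0000

Frequency domain:
(1/4)Σ|X[k]|² = (1/4)(|-2|² + |-2-6i|² + |-2|² + |-2+6i|²) = (1/4)·88.0000 = 22.0000

Both sides agree, confirming Parseval's theorem.

Σ|x[n]|² = (1/N)Σ|X[k]|² = 22.0000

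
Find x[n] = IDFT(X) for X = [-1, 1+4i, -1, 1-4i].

x[n] = (1/4) Σ(k=0 to 3) X[k] · e^(2πikn/4)

Computing each x[n]:
x[0] = 0
x[1] = -2
x[2] = -1
x[3] = 2

x = [0, -2, -1, 2]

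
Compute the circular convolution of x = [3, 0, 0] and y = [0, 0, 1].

(x ⊛ y)[n] = Σ(m=0 to 2) x[m] · y[(n-m) mod 3]

Computing each output sample:
(x ⊛ y)[0] = 0
(x ⊛ y)[1] = 0
(x ⊛ y)[2] = 3

x ⊛ y = [0, 0, 3]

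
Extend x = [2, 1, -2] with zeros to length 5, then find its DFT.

Original 3-point DFT: [1, 2.5000-2.5981i, 2.5000+2.5981i]
Zero-padded 5-point DFT provides frequency interpolation.

DFT_5([x, 0, ...]) = [1, 3.9271+0.2245i, 0.5729-2.4899i, 0.5729+2.4899i, 3.9271-0.2245i]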